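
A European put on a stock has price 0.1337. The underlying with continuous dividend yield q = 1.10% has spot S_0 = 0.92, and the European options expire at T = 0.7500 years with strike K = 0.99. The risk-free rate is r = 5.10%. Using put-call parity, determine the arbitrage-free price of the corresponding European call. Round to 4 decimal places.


Answer: Call price = 0.0933

Derivation:
Put-call parity: C - P = S_0 * exp(-qT) - K * exp(-rT).
S_0 * exp(-qT) = 0.9200 * 0.99178394 = 0.91244122
K * exp(-rT) = 0.9900 * 0.96247229 = 0.95284757
C = P + S*exp(-qT) - K*exp(-rT)
C = 0.1337 + 0.91244122 - 0.95284757 = 0.0933


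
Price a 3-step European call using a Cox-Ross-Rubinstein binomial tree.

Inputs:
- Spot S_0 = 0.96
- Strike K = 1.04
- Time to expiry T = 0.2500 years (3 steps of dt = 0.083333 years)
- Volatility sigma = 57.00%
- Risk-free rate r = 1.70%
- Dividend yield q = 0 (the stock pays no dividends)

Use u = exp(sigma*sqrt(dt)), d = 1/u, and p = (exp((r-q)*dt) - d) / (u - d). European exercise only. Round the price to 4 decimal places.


dt = T/N = 0.083333
u = exp(sigma*sqrt(dt)) = 1.178856; d = 1/u = 0.848280
p = (exp((r-q)*dt) - d) / (u - d) = 0.463245
Discount per step: exp(-r*dt) = 0.998584
Stock lattice S(k, i) with i counting down-moves:
  k=0: S(0,0) = 0.9600
  k=1: S(1,0) = 1.1317; S(1,1) = 0.8143
  k=2: S(2,0) = 1.3341; S(2,1) = 0.9600; S(2,2) = 0.6908
  k=3: S(3,0) = 1.5727; S(3,1) = 1.1317; S(3,2) = 0.8143; S(3,3) = 0.5860
Terminal payoffs V(N, i) = max(S_T - K, 0):
  V(3,0) = 0.532729; V(3,1) = 0.091702; V(3,2) = 0.000000; V(3,3) = 0.000000
Backward induction: V(k, i) = exp(-r*dt) * [p * V(k+1, i) + (1-p) * V(k+1, i+1)].
  V(2,0) = exp(-r*dt) * [p*0.532729 + (1-p)*0.091702] = 0.295587
  V(2,1) = exp(-r*dt) * [p*0.091702 + (1-p)*0.000000] = 0.042420
  V(2,2) = exp(-r*dt) * [p*0.000000 + (1-p)*0.000000] = 0.000000
  V(1,0) = exp(-r*dt) * [p*0.295587 + (1-p)*0.042420] = 0.159472
  V(1,1) = exp(-r*dt) * [p*0.042420 + (1-p)*0.000000] = 0.019623
  V(0,0) = exp(-r*dt) * [p*0.159472 + (1-p)*0.019623] = 0.084288

Answer: Price = V(0,0) = 0.0843


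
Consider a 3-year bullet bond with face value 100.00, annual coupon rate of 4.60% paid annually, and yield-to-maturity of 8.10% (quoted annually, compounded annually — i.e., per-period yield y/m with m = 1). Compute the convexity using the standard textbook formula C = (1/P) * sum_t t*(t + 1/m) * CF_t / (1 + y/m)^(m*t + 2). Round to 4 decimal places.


Answer: Convexity = 9.6467

Derivation:
Coupon per period c = face * coupon_rate / m = 4.600000
Periods per year m = 1; per-period yield y/m = 0.081000
Number of cashflows N = 3
Cashflows (t years, CF_t, discount factor 1/(1+y/m)^(m*t), PV):
  t = 1.0000: CF_t = 4.600000, DF = 0.925069, PV = 4.255319
  t = 2.0000: CF_t = 4.600000, DF = 0.855753, PV = 3.936465
  t = 3.0000: CF_t = 104.600000, DF = 0.791631, PV = 82.804627
Price P = sum_t PV_t = 90.996411
Convexity numerator sum_t t*(t + 1/m) * CF_t / (1+y/m)^(m*t + 2):
  t = 1.0000: term = 7.283007
  t = 2.0000: term = 20.211861
  t = 3.0000: term = 850.324047
Convexity = (1/P) * sum = 877.818915 / 90.996411 = 9.646742


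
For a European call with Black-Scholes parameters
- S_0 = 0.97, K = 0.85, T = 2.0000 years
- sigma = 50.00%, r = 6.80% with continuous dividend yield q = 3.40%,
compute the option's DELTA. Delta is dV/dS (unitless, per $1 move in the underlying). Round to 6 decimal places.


Answer: Delta = 0.689268

Derivation:
d1 = 0.6364805627; d2 = -0.0706262184
phi(d1) = 0.3257932548; exp(-qT) = 0.9342604736; exp(-rT) = 0.8728426325
N(d1) = 0.7377683770
Delta = exp(-qT) * N(d1) = 0.9342604736 * 0.7377683770 = 0.689268


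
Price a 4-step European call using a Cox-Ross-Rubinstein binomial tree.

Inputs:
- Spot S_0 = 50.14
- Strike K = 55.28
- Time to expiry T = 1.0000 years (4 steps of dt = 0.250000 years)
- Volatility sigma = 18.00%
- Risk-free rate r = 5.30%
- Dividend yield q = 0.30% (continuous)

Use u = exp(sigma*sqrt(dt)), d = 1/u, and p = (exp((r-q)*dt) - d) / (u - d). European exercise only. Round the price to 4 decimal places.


dt = T/N = 0.250000
u = exp(sigma*sqrt(dt)) = 1.094174; d = 1/u = 0.913931
p = (exp((r-q)*dt) - d) / (u - d) = 0.547301
Discount per step: exp(-r*dt) = 0.986837
Stock lattice S(k, i) with i counting down-moves:
  k=0: S(0,0) = 50.1400
  k=1: S(1,0) = 54.8619; S(1,1) = 45.8245
  k=2: S(2,0) = 60.0285; S(2,1) = 50.1400; S(2,2) = 41.8804
  k=3: S(3,0) = 65.6816; S(3,1) = 54.8619; S(3,2) = 45.8245; S(3,3) = 38.2758
  k=4: S(4,0) = 71.8671; S(4,1) = 60.0285; S(4,2) = 50.1400; S(4,3) = 41.8804; S(4,4) = 34.9815
Terminal payoffs V(N, i) = max(S_T - K, 0):
  V(4,0) = 16.587137; V(4,1) = 4.748479; V(4,2) = 0.000000; V(4,3) = 0.000000; V(4,4) = 0.000000
Backward induction: V(k, i) = exp(-r*dt) * [p * V(k+1, i) + (1-p) * V(k+1, i+1)].
  V(3,0) = exp(-r*dt) * [p*16.587137 + (1-p)*4.748479] = 11.080004
  V(3,1) = exp(-r*dt) * [p*4.748479 + (1-p)*0.000000] = 2.564640
  V(3,2) = exp(-r*dt) * [p*0.000000 + (1-p)*0.000000] = 0.000000
  V(3,3) = exp(-r*dt) * [p*0.000000 + (1-p)*0.000000] = 0.000000
  V(2,0) = exp(-r*dt) * [p*11.080004 + (1-p)*2.564640] = 7.130008
  V(2,1) = exp(-r*dt) * [p*2.564640 + (1-p)*0.000000] = 1.385155
  V(2,2) = exp(-r*dt) * [p*0.000000 + (1-p)*0.000000] = 0.000000
  V(1,0) = exp(-r*dt) * [p*7.130008 + (1-p)*1.385155] = 4.469702
  V(1,1) = exp(-r*dt) * [p*1.385155 + (1-p)*0.000000] = 0.748119
  V(0,0) = exp(-r*dt) * [p*4.469702 + (1-p)*0.748119] = 2.748289

Answer: Price = V(0,0) = 2.7483


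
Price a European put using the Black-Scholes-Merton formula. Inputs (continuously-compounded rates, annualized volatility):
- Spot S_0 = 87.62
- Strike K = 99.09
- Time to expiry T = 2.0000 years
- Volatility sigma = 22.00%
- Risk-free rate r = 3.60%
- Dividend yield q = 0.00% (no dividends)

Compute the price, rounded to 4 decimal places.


Answer: Price = 13.5564

Derivation:
d1 = (ln(S/K) + (r - q + 0.5*sigma^2) * T) / (sigma * sqrt(T)) = -0.00841857
d2 = d1 - sigma * sqrt(T) = -0.31954556
exp(-rT) = 0.93053090; exp(-qT) = 1.00000000
P = K * exp(-rT) * N(-d2) - S_0 * exp(-qT) * N(-d1)
N(-d1) = 0.50335849; N(-d2) = 0.62534357
P = 99.0900 * 0.93053090 * 0.62534357 - 87.6200 * 1.00000000 * 0.50335849 = 13.5564


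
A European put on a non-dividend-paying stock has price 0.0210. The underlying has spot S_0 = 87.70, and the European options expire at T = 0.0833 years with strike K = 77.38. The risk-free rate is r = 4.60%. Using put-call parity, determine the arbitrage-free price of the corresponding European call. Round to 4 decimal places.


Answer: Call price = 10.6369

Derivation:
Put-call parity: C - P = S_0 * exp(-qT) - K * exp(-rT).
S_0 * exp(-qT) = 87.7000 * 1.00000000 = 87.70000000
K * exp(-rT) = 77.3800 * 0.99617553 = 77.08406266
C = P + S*exp(-qT) - K*exp(-rT)
C = 0.0210 + 87.70000000 - 77.08406266 = 10.6369


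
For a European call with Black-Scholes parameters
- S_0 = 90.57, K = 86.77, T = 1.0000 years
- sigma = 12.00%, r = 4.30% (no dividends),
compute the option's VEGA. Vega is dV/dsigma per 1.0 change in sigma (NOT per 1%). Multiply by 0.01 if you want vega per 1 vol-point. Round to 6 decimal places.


d1 = 0.7755174382; d2 = 0.6555174382
phi(d1) = 0.2953328712; exp(-qT) = 1.0000000000; exp(-rT) = 0.9579113901
Vega = S * exp(-qT) * phi(d1) * sqrt(T) = 90.5700 * 1.0000000000 * 0.2953328712 * 1.0000000000 = 26.748298

Answer: Vega = 26.748298


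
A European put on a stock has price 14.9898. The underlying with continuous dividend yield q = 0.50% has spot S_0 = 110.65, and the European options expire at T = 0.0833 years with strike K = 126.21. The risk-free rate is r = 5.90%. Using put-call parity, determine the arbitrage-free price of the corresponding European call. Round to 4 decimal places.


Put-call parity: C - P = S_0 * exp(-qT) - K * exp(-rT).
S_0 * exp(-qT) = 110.6500 * 0.99958359 = 110.60392387
K * exp(-rT) = 126.2100 * 0.99509736 = 125.59123747
C = P + S*exp(-qT) - K*exp(-rT)
C = 14.9898 + 110.60392387 - 125.59123747 = 0.0025

Answer: Call price = 0.0025


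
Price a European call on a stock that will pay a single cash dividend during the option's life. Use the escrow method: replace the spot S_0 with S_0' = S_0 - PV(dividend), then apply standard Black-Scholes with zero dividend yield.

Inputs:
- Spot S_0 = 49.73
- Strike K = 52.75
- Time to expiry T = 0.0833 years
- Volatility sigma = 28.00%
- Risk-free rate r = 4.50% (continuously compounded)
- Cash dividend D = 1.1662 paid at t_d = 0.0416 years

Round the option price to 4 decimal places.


PV(D) = D * exp(-r * t_d) = 1.1662 * 0.99812975 = 1.16401892
S_0' = S_0 - PV(D) = 49.7300 - 1.16401892 = 48.56598108
d1 = (ln(S_0'/K) + (r + sigma^2/2)*T) / (sigma*sqrt(T)) = -0.93582376
d2 = d1 - sigma*sqrt(T) = -1.01663663
exp(-rT) = 0.99625852
N(d1) = 0.17468197; N(d2) = 0.15466316
C = S_0' * N(d1) - K * exp(-rT) * N(d2) = 48.56598108 * 0.17468197 - 52.7500 * 0.99625852 * 0.15466316 = 0.3556

Answer: Price = 0.3556


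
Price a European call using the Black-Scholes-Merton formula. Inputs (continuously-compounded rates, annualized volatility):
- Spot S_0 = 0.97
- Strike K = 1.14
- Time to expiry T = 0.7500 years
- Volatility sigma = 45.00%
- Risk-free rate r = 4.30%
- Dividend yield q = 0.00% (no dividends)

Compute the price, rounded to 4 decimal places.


Answer: Price = 0.1019

Derivation:
d1 = (ln(S/K) + (r - q + 0.5*sigma^2) * T) / (sigma * sqrt(T)) = -0.13676779
d2 = d1 - sigma * sqrt(T) = -0.52647922
exp(-rT) = 0.96826449; exp(-qT) = 1.00000000
C = S_0 * exp(-qT) * N(d1) - K * exp(-rT) * N(d2)
N(d1) = 0.44560717; N(d2) = 0.29927764
C = 0.9700 * 1.00000000 * 0.44560717 - 1.1400 * 0.96826449 * 0.29927764 = 0.1019


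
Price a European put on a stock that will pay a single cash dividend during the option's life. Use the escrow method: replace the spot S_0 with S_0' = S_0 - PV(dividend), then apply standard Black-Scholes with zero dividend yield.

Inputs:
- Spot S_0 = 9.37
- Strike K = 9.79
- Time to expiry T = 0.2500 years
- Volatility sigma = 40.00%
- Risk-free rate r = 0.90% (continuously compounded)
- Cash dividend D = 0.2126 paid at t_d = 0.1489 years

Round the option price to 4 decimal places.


Answer: Price = 1.0977

Derivation:
PV(D) = D * exp(-r * t_d) = 0.2126 * 0.99866080 = 0.21231529
S_0' = S_0 - PV(D) = 9.3700 - 0.21231529 = 9.15768471
d1 = (ln(S_0'/K) + (r + sigma^2/2)*T) / (sigma*sqrt(T)) = -0.22259035
d2 = d1 - sigma*sqrt(T) = -0.42259035
exp(-rT) = 0.99775253
N(-d1) = 0.58807283; N(-d2) = 0.66370292
P = K * exp(-rT) * N(-d2) - S_0' * N(-d1) = 9.7900 * 0.99775253 * 0.66370292 - 9.15768471 * 0.58807283 = 1.0977


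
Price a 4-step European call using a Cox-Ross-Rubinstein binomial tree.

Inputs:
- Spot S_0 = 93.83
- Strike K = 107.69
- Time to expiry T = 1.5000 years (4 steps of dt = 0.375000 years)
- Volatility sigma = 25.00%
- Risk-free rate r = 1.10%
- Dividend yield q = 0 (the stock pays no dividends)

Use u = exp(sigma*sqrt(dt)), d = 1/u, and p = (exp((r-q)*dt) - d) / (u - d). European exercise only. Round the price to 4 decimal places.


dt = T/N = 0.375000
u = exp(sigma*sqrt(dt)) = 1.165433; d = 1/u = 0.858050
p = (exp((r-q)*dt) - d) / (u - d) = 0.475249
Discount per step: exp(-r*dt) = 0.995883
Stock lattice S(k, i) with i counting down-moves:
  k=0: S(0,0) = 93.8300
  k=1: S(1,0) = 109.3526; S(1,1) = 80.5108
  k=2: S(2,0) = 127.4432; S(2,1) = 93.8300; S(2,2) = 69.0823
  k=3: S(3,0) = 148.5266; S(3,1) = 109.3526; S(3,2) = 80.5108; S(3,3) = 59.2760
  k=4: S(4,0) = 173.0979; S(4,1) = 127.4432; S(4,2) = 93.8300; S(4,3) = 69.0823; S(4,4) = 50.8618
Terminal payoffs V(N, i) = max(S_T - K, 0):
  V(4,0) = 65.407855; V(4,1) = 19.753210; V(4,2) = 0.000000; V(4,3) = 0.000000; V(4,4) = 0.000000
Backward induction: V(k, i) = exp(-r*dt) * [p * V(k+1, i) + (1-p) * V(k+1, i+1)].
  V(3,0) = exp(-r*dt) * [p*65.407855 + (1-p)*19.753210] = 41.279891
  V(3,1) = exp(-r*dt) * [p*19.753210 + (1-p)*0.000000] = 9.349043
  V(3,2) = exp(-r*dt) * [p*0.000000 + (1-p)*0.000000] = 0.000000
  V(3,3) = exp(-r*dt) * [p*0.000000 + (1-p)*0.000000] = 0.000000
  V(2,0) = exp(-r*dt) * [p*41.279891 + (1-p)*9.349043] = 24.423184
  V(2,1) = exp(-r*dt) * [p*9.349043 + (1-p)*0.000000] = 4.424831
  V(2,2) = exp(-r*dt) * [p*0.000000 + (1-p)*0.000000] = 0.000000
  V(1,0) = exp(-r*dt) * [p*24.423184 + (1-p)*4.424831] = 13.871684
  V(1,1) = exp(-r*dt) * [p*4.424831 + (1-p)*0.000000] = 2.094239
  V(0,0) = exp(-r*dt) * [p*13.871684 + (1-p)*2.094239] = 7.659793

Answer: Price = V(0,0) = 7.6598


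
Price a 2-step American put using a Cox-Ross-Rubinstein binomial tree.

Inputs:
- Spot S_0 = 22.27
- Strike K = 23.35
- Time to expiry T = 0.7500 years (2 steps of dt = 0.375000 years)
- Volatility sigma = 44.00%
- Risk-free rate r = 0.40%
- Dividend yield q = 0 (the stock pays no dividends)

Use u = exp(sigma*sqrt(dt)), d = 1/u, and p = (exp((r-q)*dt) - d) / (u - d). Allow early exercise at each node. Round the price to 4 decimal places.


Answer: Price = V(0,0) = 3.8365

Derivation:
dt = T/N = 0.375000
u = exp(sigma*sqrt(dt)) = 1.309236; d = 1/u = 0.763804
p = (exp((r-q)*dt) - d) / (u - d) = 0.435796
Discount per step: exp(-r*dt) = 0.998501
Stock lattice S(k, i) with i counting down-moves:
  k=0: S(0,0) = 22.2700
  k=1: S(1,0) = 29.1567; S(1,1) = 17.0099
  k=2: S(2,0) = 38.1730; S(2,1) = 22.2700; S(2,2) = 12.9922
Terminal payoffs V(N, i) = max(K - S_T, 0):
  V(2,0) = 0.000000; V(2,1) = 1.080000; V(2,2) = 10.357754
Backward induction: V(k, i) = exp(-r*dt) * [p * V(k+1, i) + (1-p) * V(k+1, i+1)]; then take max(V_cont, immediate exercise) for American.
  V(1,0) = exp(-r*dt) * [p*0.000000 + (1-p)*1.080000] = 0.608427; exercise = 0.000000; V(1,0) = max -> 0.608427
  V(1,1) = exp(-r*dt) * [p*1.080000 + (1-p)*10.357754] = 6.305083; exercise = 6.340082; V(1,1) = max -> 6.340082
  V(0,0) = exp(-r*dt) * [p*0.608427 + (1-p)*6.340082] = 3.836492; exercise = 1.080000; V(0,0) = max -> 3.836492


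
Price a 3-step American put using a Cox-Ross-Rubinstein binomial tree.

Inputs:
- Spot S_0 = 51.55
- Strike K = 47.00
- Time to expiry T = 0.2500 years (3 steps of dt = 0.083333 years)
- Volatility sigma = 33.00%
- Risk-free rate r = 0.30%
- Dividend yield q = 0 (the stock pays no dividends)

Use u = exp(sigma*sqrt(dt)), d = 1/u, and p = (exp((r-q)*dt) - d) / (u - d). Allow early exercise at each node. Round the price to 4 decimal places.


dt = T/N = 0.083333
u = exp(sigma*sqrt(dt)) = 1.099948; d = 1/u = 0.909134
p = (exp((r-q)*dt) - d) / (u - d) = 0.477513
Discount per step: exp(-r*dt) = 0.999750
Stock lattice S(k, i) with i counting down-moves:
  k=0: S(0,0) = 51.5500
  k=1: S(1,0) = 56.7023; S(1,1) = 46.8659
  k=2: S(2,0) = 62.3696; S(2,1) = 51.5500; S(2,2) = 42.6073
  k=3: S(3,0) = 68.6033; S(3,1) = 56.7023; S(3,2) = 46.8659; S(3,3) = 38.7358
Terminal payoffs V(N, i) = max(K - S_T, 0):
  V(3,0) = 0.000000; V(3,1) = 0.000000; V(3,2) = 0.134143; V(3,3) = 8.264216
Backward induction: V(k, i) = exp(-r*dt) * [p * V(k+1, i) + (1-p) * V(k+1, i+1)]; then take max(V_cont, immediate exercise) for American.
  V(2,0) = exp(-r*dt) * [p*0.000000 + (1-p)*0.000000] = 0.000000; exercise = 0.000000; V(2,0) = max -> 0.000000
  V(2,1) = exp(-r*dt) * [p*0.000000 + (1-p)*0.134143] = 0.070070; exercise = 0.000000; V(2,1) = max -> 0.070070
  V(2,2) = exp(-r*dt) * [p*0.134143 + (1-p)*8.264216] = 4.380908; exercise = 4.392656; V(2,2) = max -> 4.392656
  V(1,0) = exp(-r*dt) * [p*0.000000 + (1-p)*0.070070] = 0.036602; exercise = 0.000000; V(1,0) = max -> 0.036602
  V(1,1) = exp(-r*dt) * [p*0.070070 + (1-p)*4.392656] = 2.327985; exercise = 0.134143; V(1,1) = max -> 2.327985
  V(0,0) = exp(-r*dt) * [p*0.036602 + (1-p)*2.327985] = 1.233512; exercise = 0.000000; V(0,0) = max -> 1.233512

Answer: Price = V(0,0) = 1.2335


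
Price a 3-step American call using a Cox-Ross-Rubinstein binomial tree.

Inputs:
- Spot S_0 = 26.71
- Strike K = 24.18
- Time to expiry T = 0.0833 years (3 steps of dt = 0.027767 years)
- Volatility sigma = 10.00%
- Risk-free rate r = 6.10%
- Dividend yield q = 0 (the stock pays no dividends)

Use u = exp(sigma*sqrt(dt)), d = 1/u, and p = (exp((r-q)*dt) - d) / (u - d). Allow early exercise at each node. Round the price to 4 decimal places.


Answer: Price = V(0,0) = 2.6526

Derivation:
dt = T/N = 0.027767
u = exp(sigma*sqrt(dt)) = 1.016803; d = 1/u = 0.983475
p = (exp((r-q)*dt) - d) / (u - d) = 0.546698
Discount per step: exp(-r*dt) = 0.998308
Stock lattice S(k, i) with i counting down-moves:
  k=0: S(0,0) = 26.7100
  k=1: S(1,0) = 27.1588; S(1,1) = 26.2686
  k=2: S(2,0) = 27.6152; S(2,1) = 26.7100; S(2,2) = 25.8345
  k=3: S(3,0) = 28.0792; S(3,1) = 27.1588; S(3,2) = 26.2686; S(3,3) = 25.4076
Terminal payoffs V(N, i) = max(S_T - K, 0):
  V(3,0) = 3.899170; V(3,1) = 2.978807; V(3,2) = 2.088610; V(3,3) = 1.227592
Backward induction: V(k, i) = exp(-r*dt) * [p * V(k+1, i) + (1-p) * V(k+1, i+1)]; then take max(V_cont, immediate exercise) for American.
  V(2,0) = exp(-r*dt) * [p*3.899170 + (1-p)*2.978807] = 3.476075; exercise = 3.435154; V(2,0) = max -> 3.476075
  V(2,1) = exp(-r*dt) * [p*2.978807 + (1-p)*2.088610] = 2.570921; exercise = 2.530000; V(2,1) = max -> 2.570921
  V(2,2) = exp(-r*dt) * [p*2.088610 + (1-p)*1.227592] = 1.695435; exercise = 1.654514; V(2,2) = max -> 1.695435
  V(1,0) = exp(-r*dt) * [p*3.476075 + (1-p)*2.570921] = 3.060579; exercise = 2.978807; V(1,0) = max -> 3.060579
  V(1,1) = exp(-r*dt) * [p*2.570921 + (1-p)*1.695435] = 2.170382; exercise = 2.088610; V(1,1) = max -> 2.170382
  V(0,0) = exp(-r*dt) * [p*3.060579 + (1-p)*2.170382] = 2.652554; exercise = 2.530000; V(0,0) = max -> 2.652554


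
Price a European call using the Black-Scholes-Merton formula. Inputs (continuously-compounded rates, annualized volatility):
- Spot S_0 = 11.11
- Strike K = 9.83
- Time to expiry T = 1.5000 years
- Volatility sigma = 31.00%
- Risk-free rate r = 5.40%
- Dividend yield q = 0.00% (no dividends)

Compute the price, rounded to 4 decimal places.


d1 = (ln(S/K) + (r - q + 0.5*sigma^2) * T) / (sigma * sqrt(T)) = 0.72558013
d2 = d1 - sigma * sqrt(T) = 0.34590922
exp(-rT) = 0.92219369; exp(-qT) = 1.00000000
C = S_0 * exp(-qT) * N(d1) - K * exp(-rT) * N(d2)
N(d1) = 0.76595190; N(d2) = 0.63529453
C = 11.1100 * 1.00000000 * 0.76595190 - 9.8300 * 0.92219369 * 0.63529453 = 2.7507

Answer: Price = 2.7507


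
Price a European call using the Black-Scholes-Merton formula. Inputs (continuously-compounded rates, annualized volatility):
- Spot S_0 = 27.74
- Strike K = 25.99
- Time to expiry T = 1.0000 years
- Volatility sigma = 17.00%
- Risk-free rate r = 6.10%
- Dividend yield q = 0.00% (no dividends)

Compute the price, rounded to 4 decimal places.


d1 = (ln(S/K) + (r - q + 0.5*sigma^2) * T) / (sigma * sqrt(T)) = 0.82713862
d2 = d1 - sigma * sqrt(T) = 0.65713862
exp(-rT) = 0.94082324; exp(-qT) = 1.00000000
C = S_0 * exp(-qT) * N(d1) - K * exp(-rT) * N(d2)
N(d1) = 0.79592075; N(d2) = 0.74445411
C = 27.7400 * 1.00000000 * 0.79592075 - 25.9900 * 0.94082324 * 0.74445411 = 3.8755

Answer: Price = 3.8755


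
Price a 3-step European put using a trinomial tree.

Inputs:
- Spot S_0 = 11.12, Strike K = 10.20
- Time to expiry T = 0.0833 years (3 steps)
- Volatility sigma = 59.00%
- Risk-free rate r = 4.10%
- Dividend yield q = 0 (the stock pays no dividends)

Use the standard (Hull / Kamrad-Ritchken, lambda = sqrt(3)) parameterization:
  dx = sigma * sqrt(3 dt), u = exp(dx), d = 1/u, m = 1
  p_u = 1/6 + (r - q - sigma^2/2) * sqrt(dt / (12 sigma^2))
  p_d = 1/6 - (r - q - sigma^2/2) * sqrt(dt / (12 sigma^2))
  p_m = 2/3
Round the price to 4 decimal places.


dt = T/N = 0.027767; dx = sigma*sqrt(3*dt) = 0.170284
u = exp(dx) = 1.185642; d = 1/u = 0.843425
p_u = 0.155819, p_m = 0.666667, p_d = 0.177514
Discount per step: exp(-r*dt) = 0.998862
Stock lattice S(k, j) with j the centered position index:
  k=0: S(0,+0) = 11.1200
  k=1: S(1,-1) = 9.3789; S(1,+0) = 11.1200; S(1,+1) = 13.1843
  k=2: S(2,-2) = 7.9104; S(2,-1) = 9.3789; S(2,+0) = 11.1200; S(2,+1) = 13.1843; S(2,+2) = 15.6319
  k=3: S(3,-3) = 6.6718; S(3,-2) = 7.9104; S(3,-1) = 9.3789; S(3,+0) = 11.1200; S(3,+1) = 13.1843; S(3,+2) = 15.6319; S(3,+3) = 18.5338
Terminal payoffs V(N, j) = max(K - S_T, 0):
  V(3,-3) = 3.528181; V(3,-2) = 2.289613; V(3,-1) = 0.821114; V(3,+0) = 0.000000; V(3,+1) = 0.000000; V(3,+2) = 0.000000; V(3,+3) = 0.000000
Backward induction: V(k, j) = exp(-r*dt) * [p_u * V(k+1, j+1) + p_m * V(k+1, j) + p_d * V(k+1, j-1)]
  V(2,-2) = exp(-r*dt) * [p_u*0.821114 + p_m*2.289613 + p_d*3.528181] = 2.278061
  V(2,-1) = exp(-r*dt) * [p_u*0.000000 + p_m*0.821114 + p_d*2.289613] = 0.952763
  V(2,+0) = exp(-r*dt) * [p_u*0.000000 + p_m*0.000000 + p_d*0.821114] = 0.145594
  V(2,+1) = exp(-r*dt) * [p_u*0.000000 + p_m*0.000000 + p_d*0.000000] = 0.000000
  V(2,+2) = exp(-r*dt) * [p_u*0.000000 + p_m*0.000000 + p_d*0.000000] = 0.000000
  V(1,-1) = exp(-r*dt) * [p_u*0.145594 + p_m*0.952763 + p_d*2.278061] = 1.061041
  V(1,+0) = exp(-r*dt) * [p_u*0.000000 + p_m*0.145594 + p_d*0.952763] = 0.265888
  V(1,+1) = exp(-r*dt) * [p_u*0.000000 + p_m*0.000000 + p_d*0.145594] = 0.025816
  V(0,+0) = exp(-r*dt) * [p_u*0.025816 + p_m*0.265888 + p_d*1.061041] = 0.369211

Answer: Price = V(0,0) = 0.3692


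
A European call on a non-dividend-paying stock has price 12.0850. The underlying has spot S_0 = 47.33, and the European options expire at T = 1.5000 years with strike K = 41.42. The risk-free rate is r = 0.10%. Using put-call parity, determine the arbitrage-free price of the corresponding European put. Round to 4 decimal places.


Put-call parity: C - P = S_0 * exp(-qT) - K * exp(-rT).
S_0 * exp(-qT) = 47.3300 * 1.00000000 = 47.33000000
K * exp(-rT) = 41.4200 * 0.99850112 = 41.35791657
P = C - S*exp(-qT) + K*exp(-rT)
P = 12.0850 - 47.33000000 + 41.35791657 = 6.1129

Answer: Put price = 6.1129


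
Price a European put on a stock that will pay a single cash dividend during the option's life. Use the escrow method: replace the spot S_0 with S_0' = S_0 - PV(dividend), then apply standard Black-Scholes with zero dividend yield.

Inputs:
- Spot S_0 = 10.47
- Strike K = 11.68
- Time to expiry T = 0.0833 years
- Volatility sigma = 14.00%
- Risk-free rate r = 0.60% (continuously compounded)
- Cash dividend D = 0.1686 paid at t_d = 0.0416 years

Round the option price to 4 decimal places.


PV(D) = D * exp(-r * t_d) = 0.1686 * 0.99975043 = 0.16855792
S_0' = S_0 - PV(D) = 10.4700 - 0.16855792 = 10.30144208
d1 = (ln(S_0'/K) + (r + sigma^2/2)*T) / (sigma*sqrt(T)) = -3.07569683
d2 = d1 - sigma*sqrt(T) = -3.11610327
exp(-rT) = 0.99950032
N(-d1) = 0.99894994; N(-d2) = 0.99908371
P = K * exp(-rT) * N(-d2) - S_0' * N(-d1) = 11.6800 * 0.99950032 * 0.99908371 - 10.30144208 * 0.99894994 = 1.3728

Answer: Price = 1.3728


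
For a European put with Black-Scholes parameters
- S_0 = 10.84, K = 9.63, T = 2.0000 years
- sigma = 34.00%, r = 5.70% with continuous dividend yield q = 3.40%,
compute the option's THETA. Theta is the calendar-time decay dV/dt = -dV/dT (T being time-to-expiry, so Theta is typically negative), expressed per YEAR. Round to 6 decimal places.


d1 = 0.5822395646; d2 = 0.1014069534
phi(d1) = 0.3367414046; exp(-qT) = 0.9342604736; exp(-rT) = 0.8922579559
Theta = -S*exp(-qT)*phi(d1)*sigma/(2*sqrt(T)) + r*K*exp(-rT)*N(-d2) - q*S*exp(-qT)*N(-d1)
N(-d1) = 0.2802026635; N(-d2) = 0.4596137085; sqrt(T) = 1.4142135624
Term 1 = -10.8400 * 0.9342604736 * 0.3367414046 * 0.3400 / (2 * 1.4142135624) = -0.4099469882
Term 2 = 0.0570 * 9.6300 * 0.8922579559 * 0.4596137085 = 0.2251046910
Term 3 = -0.0340 * 10.8400 * 0.9342604736 * 0.2802026635 = -0.0964824746
Theta = -0.4099469882 + (0.2251046910) + (-0.0964824746) = -0.281325

Answer: Theta = -0.281325


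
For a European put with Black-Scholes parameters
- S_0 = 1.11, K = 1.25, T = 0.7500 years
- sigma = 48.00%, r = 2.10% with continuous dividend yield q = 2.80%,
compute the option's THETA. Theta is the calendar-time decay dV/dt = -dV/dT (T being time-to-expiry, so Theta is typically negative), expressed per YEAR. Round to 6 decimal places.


d1 = -0.0905322172; d2 = -0.5062244110
phi(d1) = 0.3973107438; exp(-qT) = 0.9792189646; exp(-rT) = 0.9843733826
Theta = -S*exp(-qT)*phi(d1)*sigma/(2*sqrt(T)) + r*K*exp(-rT)*N(-d2) - q*S*exp(-qT)*N(-d1)
N(-d1) = 0.5360678533; N(-d2) = 0.6936504400; sqrt(T) = 0.8660254038
Term 1 = -1.1100 * 0.9792189646 * 0.3973107438 * 0.4800 / (2 * 0.8660254038) = -0.1196778322
Term 2 = 0.0210 * 1.2500 * 0.9843733826 * 0.6936504400 = 0.0179237895
Term 3 = -0.0280 * 1.1100 * 0.9792189646 * 0.5360678533 = -0.0163147563
Theta = -0.1196778322 + (0.0179237895) + (-0.0163147563) = -0.118069

Answer: Theta = -0.118069


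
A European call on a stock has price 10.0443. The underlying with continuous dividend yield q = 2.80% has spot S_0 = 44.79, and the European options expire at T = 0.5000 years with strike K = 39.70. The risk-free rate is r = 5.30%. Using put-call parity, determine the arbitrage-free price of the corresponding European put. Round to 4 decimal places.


Put-call parity: C - P = S_0 * exp(-qT) - K * exp(-rT).
S_0 * exp(-qT) = 44.7900 * 0.98609754 = 44.16730901
K * exp(-rT) = 39.7000 * 0.97384804 = 38.66176734
P = C - S*exp(-qT) + K*exp(-rT)
P = 10.0443 - 44.16730901 + 38.66176734 = 4.5388

Answer: Put price = 4.5388


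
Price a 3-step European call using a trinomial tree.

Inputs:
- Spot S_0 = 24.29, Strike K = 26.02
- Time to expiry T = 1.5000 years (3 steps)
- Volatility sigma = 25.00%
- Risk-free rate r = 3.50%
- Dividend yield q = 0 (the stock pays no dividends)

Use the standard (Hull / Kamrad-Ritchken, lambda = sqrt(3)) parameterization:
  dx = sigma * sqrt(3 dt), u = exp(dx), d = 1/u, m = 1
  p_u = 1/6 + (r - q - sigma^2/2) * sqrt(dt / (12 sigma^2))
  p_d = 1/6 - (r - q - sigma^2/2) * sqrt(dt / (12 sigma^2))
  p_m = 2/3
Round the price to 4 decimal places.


Answer: Price = V(0,0) = 2.7794

Derivation:
dt = T/N = 0.500000; dx = sigma*sqrt(3*dt) = 0.306186
u = exp(dx) = 1.358235; d = 1/u = 0.736250
p_u = 0.169729, p_m = 0.666667, p_d = 0.163605
Discount per step: exp(-r*dt) = 0.982652
Stock lattice S(k, j) with j the centered position index:
  k=0: S(0,+0) = 24.2900
  k=1: S(1,-1) = 17.8835; S(1,+0) = 24.2900; S(1,+1) = 32.9915
  k=2: S(2,-2) = 13.1667; S(2,-1) = 17.8835; S(2,+0) = 24.2900; S(2,+1) = 32.9915; S(2,+2) = 44.8103
  k=3: S(3,-3) = 9.6940; S(3,-2) = 13.1667; S(3,-1) = 17.8835; S(3,+0) = 24.2900; S(3,+1) = 32.9915; S(3,+2) = 44.8103; S(3,+3) = 60.8629
Terminal payoffs V(N, j) = max(S_T - K, 0):
  V(3,-3) = 0.000000; V(3,-2) = 0.000000; V(3,-1) = 0.000000; V(3,+0) = 0.000000; V(3,+1) = 6.971533; V(3,+2) = 18.790262; V(3,+3) = 34.842876
Backward induction: V(k, j) = exp(-r*dt) * [p_u * V(k+1, j+1) + p_m * V(k+1, j) + p_d * V(k+1, j-1)]
  V(2,-2) = exp(-r*dt) * [p_u*0.000000 + p_m*0.000000 + p_d*0.000000] = 0.000000
  V(2,-1) = exp(-r*dt) * [p_u*0.000000 + p_m*0.000000 + p_d*0.000000] = 0.000000
  V(2,+0) = exp(-r*dt) * [p_u*6.971533 + p_m*0.000000 + p_d*0.000000] = 1.162741
  V(2,+1) = exp(-r*dt) * [p_u*18.790262 + p_m*6.971533 + p_d*0.000000] = 7.700979
  V(2,+2) = exp(-r*dt) * [p_u*34.842876 + p_m*18.790262 + p_d*6.971533] = 19.241557
  V(1,-1) = exp(-r*dt) * [p_u*1.162741 + p_m*0.000000 + p_d*0.000000] = 0.193927
  V(1,+0) = exp(-r*dt) * [p_u*7.700979 + p_m*1.162741 + p_d*0.000000] = 2.046114
  V(1,+1) = exp(-r*dt) * [p_u*19.241557 + p_m*7.700979 + p_d*1.162741] = 8.441039
  V(0,+0) = exp(-r*dt) * [p_u*8.441039 + p_m*2.046114 + p_d*0.193927] = 2.779421


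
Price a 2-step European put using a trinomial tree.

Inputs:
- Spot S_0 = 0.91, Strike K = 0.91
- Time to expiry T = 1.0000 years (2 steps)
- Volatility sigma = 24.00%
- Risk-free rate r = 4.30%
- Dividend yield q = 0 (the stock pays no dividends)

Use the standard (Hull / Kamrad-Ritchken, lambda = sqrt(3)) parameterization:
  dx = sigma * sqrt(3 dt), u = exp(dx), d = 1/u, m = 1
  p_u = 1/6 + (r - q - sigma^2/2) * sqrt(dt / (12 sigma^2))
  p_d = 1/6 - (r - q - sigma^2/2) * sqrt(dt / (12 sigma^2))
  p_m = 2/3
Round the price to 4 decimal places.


Answer: Price = V(0,0) = 0.0550

Derivation:
dt = T/N = 0.500000; dx = sigma*sqrt(3*dt) = 0.293939
u = exp(dx) = 1.341702; d = 1/u = 0.745322
p_u = 0.178744, p_m = 0.666667, p_d = 0.154589
Discount per step: exp(-r*dt) = 0.978729
Stock lattice S(k, j) with j the centered position index:
  k=0: S(0,+0) = 0.9100
  k=1: S(1,-1) = 0.6782; S(1,+0) = 0.9100; S(1,+1) = 1.2209
  k=2: S(2,-2) = 0.5055; S(2,-1) = 0.6782; S(2,+0) = 0.9100; S(2,+1) = 1.2209; S(2,+2) = 1.6381
Terminal payoffs V(N, j) = max(K - S_T, 0):
  V(2,-2) = 0.404490; V(2,-1) = 0.231757; V(2,+0) = 0.000000; V(2,+1) = 0.000000; V(2,+2) = 0.000000
Backward induction: V(k, j) = exp(-r*dt) * [p_u * V(k+1, j+1) + p_m * V(k+1, j) + p_d * V(k+1, j-1)]
  V(1,-1) = exp(-r*dt) * [p_u*0.000000 + p_m*0.231757 + p_d*0.404490] = 0.212418
  V(1,+0) = exp(-r*dt) * [p_u*0.000000 + p_m*0.000000 + p_d*0.231757] = 0.035065
  V(1,+1) = exp(-r*dt) * [p_u*0.000000 + p_m*0.000000 + p_d*0.000000] = 0.000000
  V(0,+0) = exp(-r*dt) * [p_u*0.000000 + p_m*0.035065 + p_d*0.212418] = 0.055019


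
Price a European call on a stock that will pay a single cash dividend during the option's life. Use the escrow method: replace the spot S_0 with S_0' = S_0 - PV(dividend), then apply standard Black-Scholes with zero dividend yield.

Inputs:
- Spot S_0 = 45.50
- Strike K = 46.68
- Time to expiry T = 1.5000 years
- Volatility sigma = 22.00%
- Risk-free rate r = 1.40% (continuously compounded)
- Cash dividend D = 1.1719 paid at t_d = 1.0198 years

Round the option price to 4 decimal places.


Answer: Price = 4.1732

Derivation:
PV(D) = D * exp(-r * t_d) = 1.1719 * 0.98582424 = 1.15528742
S_0' = S_0 - PV(D) = 45.5000 - 1.15528742 = 44.34471258
d1 = (ln(S_0'/K) + (r + sigma^2/2)*T) / (sigma*sqrt(T)) = 0.02218523
d2 = d1 - sigma*sqrt(T) = -0.24725864
exp(-rT) = 0.97921896
N(d1) = 0.50884990; N(d2) = 0.40235403
C = S_0' * N(d1) - K * exp(-rT) * N(d2) = 44.34471258 * 0.50884990 - 46.6800 * 0.97921896 * 0.40235403 = 4.1732


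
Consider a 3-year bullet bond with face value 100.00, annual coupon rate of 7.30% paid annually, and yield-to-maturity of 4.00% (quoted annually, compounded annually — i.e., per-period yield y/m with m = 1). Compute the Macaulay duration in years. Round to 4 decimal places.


Answer: Macaulay duration = 2.8096 years

Derivation:
Coupon per period c = face * coupon_rate / m = 7.300000
Periods per year m = 1; per-period yield y/m = 0.040000
Number of cashflows N = 3
Cashflows (t years, CF_t, discount factor 1/(1+y/m)^(m*t), PV):
  t = 1.0000: CF_t = 7.300000, DF = 0.961538, PV = 7.019231
  t = 2.0000: CF_t = 7.300000, DF = 0.924556, PV = 6.749260
  t = 3.0000: CF_t = 107.300000, DF = 0.888996, PV = 95.389309
Price P = sum_t PV_t = 109.157800
Macaulay numerator sum_t t * PV_t:
  t * PV_t at t = 1.0000: 7.019231
  t * PV_t at t = 2.0000: 13.498521
  t * PV_t at t = 3.0000: 286.167928
Macaulay duration D = (sum_t t * PV_t) / P = 306.685679 / 109.157800 = 2.809563


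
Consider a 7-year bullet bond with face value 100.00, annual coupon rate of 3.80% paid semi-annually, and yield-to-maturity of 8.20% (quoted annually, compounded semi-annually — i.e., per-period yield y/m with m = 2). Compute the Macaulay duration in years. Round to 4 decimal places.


Answer: Macaulay duration = 6.0733 years

Derivation:
Coupon per period c = face * coupon_rate / m = 1.900000
Periods per year m = 2; per-period yield y/m = 0.041000
Number of cashflows N = 14
Cashflows (t years, CF_t, discount factor 1/(1+y/m)^(m*t), PV):
  t = 0.5000: CF_t = 1.900000, DF = 0.960615, PV = 1.825168
  t = 1.0000: CF_t = 1.900000, DF = 0.922781, PV = 1.753283
  t = 1.5000: CF_t = 1.900000, DF = 0.886437, PV = 1.684230
  t = 2.0000: CF_t = 1.900000, DF = 0.851524, PV = 1.617896
  t = 2.5000: CF_t = 1.900000, DF = 0.817987, PV = 1.554175
  t = 3.0000: CF_t = 1.900000, DF = 0.785770, PV = 1.492964
  t = 3.5000: CF_t = 1.900000, DF = 0.754823, PV = 1.434163
  t = 4.0000: CF_t = 1.900000, DF = 0.725094, PV = 1.377678
  t = 4.5000: CF_t = 1.900000, DF = 0.696536, PV = 1.323418
  t = 5.0000: CF_t = 1.900000, DF = 0.669103, PV = 1.271295
  t = 5.5000: CF_t = 1.900000, DF = 0.642750, PV = 1.221225
  t = 6.0000: CF_t = 1.900000, DF = 0.617435, PV = 1.173127
  t = 6.5000: CF_t = 1.900000, DF = 0.593117, PV = 1.126923
  t = 7.0000: CF_t = 101.900000, DF = 0.569757, PV = 58.058254
Price P = sum_t PV_t = 76.913798
Macaulay numerator sum_t t * PV_t:
  t * PV_t at t = 0.5000: 0.912584
  t * PV_t at t = 1.0000: 1.753283
  t * PV_t at t = 1.5000: 2.526345
  t * PV_t at t = 2.0000: 3.235793
  t * PV_t at t = 2.5000: 3.885438
  t * PV_t at t = 3.0000: 4.478891
  t * PV_t at t = 3.5000: 5.019570
  t * PV_t at t = 4.0000: 5.510713
  t * PV_t at t = 4.5000: 5.955381
  t * PV_t at t = 5.0000: 6.356475
  t * PV_t at t = 5.5000: 6.716736
  t * PV_t at t = 6.0000: 7.038759
  t * PV_t at t = 6.5000: 7.324997
  t * PV_t at t = 7.0000: 406.407778
Macaulay duration D = (sum_t t * PV_t) / P = 467.122742 / 76.913798 = 6.073328


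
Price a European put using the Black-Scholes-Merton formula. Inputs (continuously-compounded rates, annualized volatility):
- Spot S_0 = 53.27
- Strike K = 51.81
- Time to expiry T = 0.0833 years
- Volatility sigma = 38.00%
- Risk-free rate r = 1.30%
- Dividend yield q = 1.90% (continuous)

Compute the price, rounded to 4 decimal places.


d1 = (ln(S/K) + (r - q + 0.5*sigma^2) * T) / (sigma * sqrt(T)) = 0.30366737
d2 = d1 - sigma * sqrt(T) = 0.19399276
exp(-rT) = 0.99891769; exp(-qT) = 0.99841855
P = K * exp(-rT) * N(-d2) - S_0 * exp(-qT) * N(-d1)
N(-d1) = 0.38069066; N(-d2) = 0.42309078
P = 51.8100 * 0.99891769 * 0.42309078 - 53.2700 * 0.99841855 * 0.38069066 = 1.6493

Answer: Price = 1.6493


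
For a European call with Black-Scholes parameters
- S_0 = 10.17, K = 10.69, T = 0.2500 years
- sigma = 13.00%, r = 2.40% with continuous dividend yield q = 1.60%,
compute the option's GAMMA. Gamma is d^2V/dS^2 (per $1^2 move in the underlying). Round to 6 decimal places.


d1 = -0.7039079227; d2 = -0.7689079227
phi(d1) = 0.3113985378; exp(-qT) = 0.9960079893; exp(-rT) = 0.9940179641
Gamma = exp(-qT) * phi(d1) / (S * sigma * sqrt(T)) = 0.9960079893 * 0.3113985378 / (10.1700 * 0.1300 * 0.5000000000) = 0.469186

Answer: Gamma = 0.469186


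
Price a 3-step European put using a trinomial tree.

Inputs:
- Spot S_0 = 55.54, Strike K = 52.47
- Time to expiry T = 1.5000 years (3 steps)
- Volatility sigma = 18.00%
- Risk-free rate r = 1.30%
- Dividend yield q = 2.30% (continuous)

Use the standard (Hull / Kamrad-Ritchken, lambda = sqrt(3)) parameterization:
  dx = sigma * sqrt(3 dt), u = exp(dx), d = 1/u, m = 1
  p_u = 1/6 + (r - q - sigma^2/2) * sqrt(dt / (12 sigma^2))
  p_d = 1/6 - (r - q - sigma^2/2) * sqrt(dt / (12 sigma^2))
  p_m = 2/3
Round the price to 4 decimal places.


dt = T/N = 0.500000; dx = sigma*sqrt(3*dt) = 0.220454
u = exp(dx) = 1.246643; d = 1/u = 0.802154
p_u = 0.136955, p_m = 0.666667, p_d = 0.196378
Discount per step: exp(-r*dt) = 0.993521
Stock lattice S(k, j) with j the centered position index:
  k=0: S(0,+0) = 55.5400
  k=1: S(1,-1) = 44.5517; S(1,+0) = 55.5400; S(1,+1) = 69.2385
  k=2: S(2,-2) = 35.7373; S(2,-1) = 44.5517; S(2,+0) = 55.5400; S(2,+1) = 69.2385; S(2,+2) = 86.3157
  k=3: S(3,-3) = 28.6668; S(3,-2) = 35.7373; S(3,-1) = 44.5517; S(3,+0) = 55.5400; S(3,+1) = 69.2385; S(3,+2) = 86.3157; S(3,+3) = 107.6048
Terminal payoffs V(N, j) = max(K - S_T, 0):
  V(3,-3) = 23.803154; V(3,-2) = 16.732687; V(3,-1) = 7.918340; V(3,+0) = 0.000000; V(3,+1) = 0.000000; V(3,+2) = 0.000000; V(3,+3) = 0.000000
Backward induction: V(k, j) = exp(-r*dt) * [p_u * V(k+1, j+1) + p_m * V(k+1, j) + p_d * V(k+1, j-1)]
  V(2,-2) = exp(-r*dt) * [p_u*7.918340 + p_m*16.732687 + p_d*23.803154] = 16.804416
  V(2,-1) = exp(-r*dt) * [p_u*0.000000 + p_m*7.918340 + p_d*16.732687] = 8.509336
  V(2,+0) = exp(-r*dt) * [p_u*0.000000 + p_m*0.000000 + p_d*7.918340] = 1.544914
  V(2,+1) = exp(-r*dt) * [p_u*0.000000 + p_m*0.000000 + p_d*0.000000] = 0.000000
  V(2,+2) = exp(-r*dt) * [p_u*0.000000 + p_m*0.000000 + p_d*0.000000] = 0.000000
  V(1,-1) = exp(-r*dt) * [p_u*1.544914 + p_m*8.509336 + p_d*16.804416] = 9.124988
  V(1,+0) = exp(-r*dt) * [p_u*0.000000 + p_m*1.544914 + p_d*8.509336] = 2.683490
  V(1,+1) = exp(-r*dt) * [p_u*0.000000 + p_m*0.000000 + p_d*1.544914] = 0.301422
  V(0,+0) = exp(-r*dt) * [p_u*0.301422 + p_m*2.683490 + p_d*9.124988] = 3.598754

Answer: Price = V(0,0) = 3.5988


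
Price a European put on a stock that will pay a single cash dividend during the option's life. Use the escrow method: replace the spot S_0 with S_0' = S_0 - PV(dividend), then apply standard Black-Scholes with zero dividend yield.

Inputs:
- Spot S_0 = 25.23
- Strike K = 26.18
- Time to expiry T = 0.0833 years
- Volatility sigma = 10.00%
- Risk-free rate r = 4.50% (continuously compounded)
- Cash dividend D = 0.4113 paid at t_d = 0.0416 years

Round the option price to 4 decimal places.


Answer: Price = 1.2754

Derivation:
PV(D) = D * exp(-r * t_d) = 0.4113 * 0.99812975 = 0.41053077
S_0' = S_0 - PV(D) = 25.2300 - 0.41053077 = 24.81946923
d1 = (ln(S_0'/K) + (r + sigma^2/2)*T) / (sigma*sqrt(T)) = -1.70476093
d2 = d1 - sigma*sqrt(T) = -1.73362267
exp(-rT) = 0.99625852
N(-d1) = 0.95588049; N(-d2) = 0.95850747
P = K * exp(-rT) * N(-d2) - S_0' * N(-d1) = 26.1800 * 0.99625852 * 0.95850747 - 24.81946923 * 0.95588049 = 1.2754


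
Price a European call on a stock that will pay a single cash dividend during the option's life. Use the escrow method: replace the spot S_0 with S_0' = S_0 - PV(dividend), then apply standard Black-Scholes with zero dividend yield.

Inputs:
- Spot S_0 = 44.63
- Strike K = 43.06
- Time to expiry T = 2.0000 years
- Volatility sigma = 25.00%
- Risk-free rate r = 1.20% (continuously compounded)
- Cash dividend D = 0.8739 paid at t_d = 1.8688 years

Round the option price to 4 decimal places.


Answer: Price = 6.9279

Derivation:
PV(D) = D * exp(-r * t_d) = 0.8739 * 0.97782398 = 0.85452038
S_0' = S_0 - PV(D) = 44.6300 - 0.85452038 = 43.77547962
d1 = (ln(S_0'/K) + (r + sigma^2/2)*T) / (sigma*sqrt(T)) = 0.29126957
d2 = d1 - sigma*sqrt(T) = -0.06228382
exp(-rT) = 0.97628571
N(d1) = 0.61457742; N(d2) = 0.47516840
C = S_0' * N(d1) - K * exp(-rT) * N(d2) = 43.77547962 * 0.61457742 - 43.0600 * 0.97628571 * 0.47516840 = 6.9279


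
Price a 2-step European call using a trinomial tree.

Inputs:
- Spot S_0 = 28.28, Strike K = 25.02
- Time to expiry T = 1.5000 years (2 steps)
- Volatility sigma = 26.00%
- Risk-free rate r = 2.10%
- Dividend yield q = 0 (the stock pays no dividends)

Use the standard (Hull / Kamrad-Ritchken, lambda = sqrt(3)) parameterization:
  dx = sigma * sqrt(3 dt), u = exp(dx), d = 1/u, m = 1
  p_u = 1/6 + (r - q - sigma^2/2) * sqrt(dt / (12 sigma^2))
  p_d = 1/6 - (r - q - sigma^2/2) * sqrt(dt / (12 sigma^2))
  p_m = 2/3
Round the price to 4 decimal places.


dt = T/N = 0.750000; dx = sigma*sqrt(3*dt) = 0.390000
u = exp(dx) = 1.476981; d = 1/u = 0.677057
p_u = 0.154359, p_m = 0.666667, p_d = 0.178974
Discount per step: exp(-r*dt) = 0.984373
Stock lattice S(k, j) with j the centered position index:
  k=0: S(0,+0) = 28.2800
  k=1: S(1,-1) = 19.1472; S(1,+0) = 28.2800; S(1,+1) = 41.7690
  k=2: S(2,-2) = 12.9637; S(2,-1) = 19.1472; S(2,+0) = 28.2800; S(2,+1) = 41.7690; S(2,+2) = 61.6920
Terminal payoffs V(N, j) = max(S_T - K, 0):
  V(2,-2) = 0.000000; V(2,-1) = 0.000000; V(2,+0) = 3.260000; V(2,+1) = 16.749017; V(2,+2) = 36.672036
Backward induction: V(k, j) = exp(-r*dt) * [p_u * V(k+1, j+1) + p_m * V(k+1, j) + p_d * V(k+1, j-1)]
  V(1,-1) = exp(-r*dt) * [p_u*3.260000 + p_m*0.000000 + p_d*0.000000] = 0.495347
  V(1,+0) = exp(-r*dt) * [p_u*16.749017 + p_m*3.260000 + p_d*0.000000] = 4.684332
  V(1,+1) = exp(-r*dt) * [p_u*36.672036 + p_m*16.749017 + p_d*3.260000] = 17.138064
  V(0,+0) = exp(-r*dt) * [p_u*17.138064 + p_m*4.684332 + p_d*0.495347] = 5.765432

Answer: Price = V(0,0) = 5.7654


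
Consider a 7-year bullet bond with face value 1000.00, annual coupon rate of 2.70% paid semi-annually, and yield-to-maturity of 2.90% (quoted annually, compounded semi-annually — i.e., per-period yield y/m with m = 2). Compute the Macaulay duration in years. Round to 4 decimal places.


Answer: Macaulay duration = 6.4205 years

Derivation:
Coupon per period c = face * coupon_rate / m = 13.500000
Periods per year m = 2; per-period yield y/m = 0.014500
Number of cashflows N = 14
Cashflows (t years, CF_t, discount factor 1/(1+y/m)^(m*t), PV):
  t = 0.5000: CF_t = 13.500000, DF = 0.985707, PV = 13.307048
  t = 1.0000: CF_t = 13.500000, DF = 0.971619, PV = 13.116853
  t = 1.5000: CF_t = 13.500000, DF = 0.957732, PV = 12.929377
  t = 2.0000: CF_t = 13.500000, DF = 0.944043, PV = 12.744581
  t = 2.5000: CF_t = 13.500000, DF = 0.930550, PV = 12.562426
  t = 3.0000: CF_t = 13.500000, DF = 0.917250, PV = 12.382874
  t = 3.5000: CF_t = 13.500000, DF = 0.904140, PV = 12.205889
  t = 4.0000: CF_t = 13.500000, DF = 0.891217, PV = 12.031433
  t = 4.5000: CF_t = 13.500000, DF = 0.878479, PV = 11.859471
  t = 5.0000: CF_t = 13.500000, DF = 0.865923, PV = 11.689966
  t = 5.5000: CF_t = 13.500000, DF = 0.853547, PV = 11.522884
  t = 6.0000: CF_t = 13.500000, DF = 0.841347, PV = 11.358191
  t = 6.5000: CF_t = 13.500000, DF = 0.829322, PV = 11.195851
  t = 7.0000: CF_t = 1013.500000, DF = 0.817469, PV = 828.504810
Price P = sum_t PV_t = 987.411654
Macaulay numerator sum_t t * PV_t:
  t * PV_t at t = 0.5000: 6.653524
  t * PV_t at t = 1.0000: 13.116853
  t * PV_t at t = 1.5000: 19.394066
  t * PV_t at t = 2.0000: 25.489162
  t * PV_t at t = 2.5000: 31.406065
  t * PV_t at t = 3.0000: 37.148623
  t * PV_t at t = 3.5000: 42.720611
  t * PV_t at t = 4.0000: 48.125732
  t * PV_t at t = 4.5000: 53.367618
  t * PV_t at t = 5.0000: 58.449831
  t * PV_t at t = 5.5000: 63.375864
  t * PV_t at t = 6.0000: 68.149144
  t * PV_t at t = 6.5000: 72.773030
  t * PV_t at t = 7.0000: 5799.533667
Macaulay duration D = (sum_t t * PV_t) / P = 6339.703789 / 987.411654 = 6.420528
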